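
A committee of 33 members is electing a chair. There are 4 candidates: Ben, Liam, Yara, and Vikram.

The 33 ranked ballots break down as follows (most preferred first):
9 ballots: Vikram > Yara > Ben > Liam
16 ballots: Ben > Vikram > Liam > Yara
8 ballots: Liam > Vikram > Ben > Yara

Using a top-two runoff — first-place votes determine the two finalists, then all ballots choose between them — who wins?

Vikram

Round 1 first-place votes: Ben 16, Liam 8, Yara 0, Vikram 9. Ben and Vikram advance.
Runoff: Ben is ranked above Vikram on 16 ballots, Vikram above Ben on 17.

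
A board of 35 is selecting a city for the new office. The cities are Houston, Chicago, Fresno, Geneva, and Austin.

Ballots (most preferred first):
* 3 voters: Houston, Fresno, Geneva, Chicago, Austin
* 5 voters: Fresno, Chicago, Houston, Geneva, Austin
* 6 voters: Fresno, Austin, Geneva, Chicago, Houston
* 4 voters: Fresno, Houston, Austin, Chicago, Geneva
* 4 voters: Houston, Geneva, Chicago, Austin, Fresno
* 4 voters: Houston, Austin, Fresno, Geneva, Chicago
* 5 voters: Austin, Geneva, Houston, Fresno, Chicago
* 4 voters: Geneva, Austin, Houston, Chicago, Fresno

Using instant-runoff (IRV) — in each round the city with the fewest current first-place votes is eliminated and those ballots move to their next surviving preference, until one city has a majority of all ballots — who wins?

Round 1: Houston 11, Chicago 0, Fresno 15, Geneva 4, Austin 5. Chicago eliminated.
Round 2: Houston 11, Fresno 15, Geneva 4, Austin 5. Geneva eliminated.
Round 3: Houston 11, Fresno 15, Austin 9. Austin eliminated.
Round 4: Houston 20, Fresno 15. Houston has a majority (≥18).

Houston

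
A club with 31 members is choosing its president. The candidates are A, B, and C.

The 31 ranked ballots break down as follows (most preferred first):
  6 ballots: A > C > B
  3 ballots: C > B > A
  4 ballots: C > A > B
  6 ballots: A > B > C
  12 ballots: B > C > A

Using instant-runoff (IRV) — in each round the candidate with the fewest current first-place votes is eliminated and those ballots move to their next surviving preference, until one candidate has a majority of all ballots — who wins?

A

Round 1: A 12, B 12, C 7. C eliminated.
Round 2: A 16, B 15. A has a majority (≥16).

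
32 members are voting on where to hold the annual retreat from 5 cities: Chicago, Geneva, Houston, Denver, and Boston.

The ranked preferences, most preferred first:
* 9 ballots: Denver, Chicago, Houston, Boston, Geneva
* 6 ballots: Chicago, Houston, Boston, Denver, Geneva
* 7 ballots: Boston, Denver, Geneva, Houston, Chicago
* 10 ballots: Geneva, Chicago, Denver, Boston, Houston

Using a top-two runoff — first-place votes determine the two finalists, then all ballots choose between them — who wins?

Denver

Round 1 first-place votes: Chicago 6, Geneva 10, Houston 0, Denver 9, Boston 7. Geneva and Denver advance.
Runoff: Geneva is ranked above Denver on 10 ballots, Denver above Geneva on 22.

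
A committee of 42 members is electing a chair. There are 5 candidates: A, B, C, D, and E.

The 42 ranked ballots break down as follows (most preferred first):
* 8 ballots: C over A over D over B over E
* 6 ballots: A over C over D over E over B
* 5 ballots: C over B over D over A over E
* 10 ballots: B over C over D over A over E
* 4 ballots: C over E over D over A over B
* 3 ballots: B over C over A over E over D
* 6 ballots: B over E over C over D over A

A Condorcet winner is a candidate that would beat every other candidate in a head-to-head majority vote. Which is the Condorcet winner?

C vs A: 36–6
C vs B: 23–19
C vs D: 42–0
C vs E: 36–6
C beats every other candidate.

C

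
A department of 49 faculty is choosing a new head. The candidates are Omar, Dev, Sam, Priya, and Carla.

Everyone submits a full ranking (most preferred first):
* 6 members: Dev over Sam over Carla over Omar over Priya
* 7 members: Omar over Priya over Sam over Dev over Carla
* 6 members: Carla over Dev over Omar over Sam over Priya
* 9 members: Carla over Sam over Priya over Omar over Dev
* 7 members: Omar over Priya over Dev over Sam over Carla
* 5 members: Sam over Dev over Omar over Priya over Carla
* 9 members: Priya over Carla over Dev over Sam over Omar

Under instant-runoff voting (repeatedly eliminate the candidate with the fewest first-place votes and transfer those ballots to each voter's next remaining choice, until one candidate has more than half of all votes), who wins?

Carla

Round 1: Omar 14, Dev 6, Sam 5, Priya 9, Carla 15. Sam eliminated.
Round 2: Omar 14, Dev 11, Priya 9, Carla 15. Priya eliminated.
Round 3: Omar 14, Dev 11, Carla 24. Dev eliminated.
Round 4: Omar 19, Carla 30. Carla has a majority (≥25).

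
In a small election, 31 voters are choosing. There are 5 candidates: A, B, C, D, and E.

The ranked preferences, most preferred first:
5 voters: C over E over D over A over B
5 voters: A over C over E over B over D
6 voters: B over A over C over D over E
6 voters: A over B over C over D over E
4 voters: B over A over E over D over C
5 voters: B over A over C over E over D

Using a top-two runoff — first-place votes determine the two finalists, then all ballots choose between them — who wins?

A

Round 1 first-place votes: A 11, B 15, C 5, D 0, E 0. B and A advance.
Runoff: B is ranked above A on 15 ballots, A above B on 16.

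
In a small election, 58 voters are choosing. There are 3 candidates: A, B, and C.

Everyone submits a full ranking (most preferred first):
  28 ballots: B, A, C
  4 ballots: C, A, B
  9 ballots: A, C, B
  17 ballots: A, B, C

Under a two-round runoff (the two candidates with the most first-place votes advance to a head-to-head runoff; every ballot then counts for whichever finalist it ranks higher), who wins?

A

Round 1 first-place votes: A 26, B 28, C 4. B and A advance.
Runoff: B is ranked above A on 28 ballots, A above B on 30.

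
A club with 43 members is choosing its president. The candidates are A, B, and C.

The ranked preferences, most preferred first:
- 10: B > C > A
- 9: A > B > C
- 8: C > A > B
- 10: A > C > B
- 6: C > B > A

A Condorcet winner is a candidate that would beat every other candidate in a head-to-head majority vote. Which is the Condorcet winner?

C vs A: 24–19
C vs B: 24–19
C beats every other candidate.

C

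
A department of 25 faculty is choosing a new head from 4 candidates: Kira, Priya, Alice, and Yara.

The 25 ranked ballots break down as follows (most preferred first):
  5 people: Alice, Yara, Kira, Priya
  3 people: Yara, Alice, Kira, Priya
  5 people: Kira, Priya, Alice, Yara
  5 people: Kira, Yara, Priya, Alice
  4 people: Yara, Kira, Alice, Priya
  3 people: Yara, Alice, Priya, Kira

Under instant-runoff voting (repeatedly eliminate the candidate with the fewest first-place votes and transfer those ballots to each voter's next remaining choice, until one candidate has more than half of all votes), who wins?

Round 1: Kira 10, Priya 0, Alice 5, Yara 10. Priya eliminated.
Round 2: Kira 10, Alice 5, Yara 10. Alice eliminated.
Round 3: Kira 10, Yara 15. Yara has a majority (≥13).

Yara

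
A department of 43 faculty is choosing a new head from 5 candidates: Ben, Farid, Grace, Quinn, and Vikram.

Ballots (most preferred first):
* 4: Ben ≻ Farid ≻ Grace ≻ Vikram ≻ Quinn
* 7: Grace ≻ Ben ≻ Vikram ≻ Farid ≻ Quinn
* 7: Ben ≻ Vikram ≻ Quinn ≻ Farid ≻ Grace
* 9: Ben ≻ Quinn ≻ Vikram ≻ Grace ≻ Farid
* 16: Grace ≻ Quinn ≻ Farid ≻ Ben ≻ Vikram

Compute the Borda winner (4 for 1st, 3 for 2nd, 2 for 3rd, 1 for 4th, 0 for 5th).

Ben: 4×4 + 7×3 + 7×4 + 9×4 + 16×1 = 117
Farid: 4×3 + 7×1 + 7×1 + 9×0 + 16×2 = 58
Grace: 4×2 + 7×4 + 7×0 + 9×1 + 16×4 = 109
Quinn: 4×0 + 7×0 + 7×2 + 9×3 + 16×3 = 89
Vikram: 4×1 + 7×2 + 7×3 + 9×2 + 16×0 = 57

Ben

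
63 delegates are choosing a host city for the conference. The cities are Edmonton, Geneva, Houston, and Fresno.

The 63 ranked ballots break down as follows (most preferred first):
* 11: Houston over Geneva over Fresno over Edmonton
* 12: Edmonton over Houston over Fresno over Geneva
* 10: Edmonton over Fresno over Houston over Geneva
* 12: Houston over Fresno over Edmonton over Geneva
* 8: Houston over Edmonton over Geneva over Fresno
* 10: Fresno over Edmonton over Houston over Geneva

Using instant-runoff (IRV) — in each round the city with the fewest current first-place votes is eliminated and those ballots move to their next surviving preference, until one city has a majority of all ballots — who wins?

Round 1: Edmonton 22, Geneva 0, Houston 31, Fresno 10. Geneva eliminated.
Round 2: Edmonton 22, Houston 31, Fresno 10. Fresno eliminated.
Round 3: Edmonton 32, Houston 31. Edmonton has a majority (≥32).

Edmonton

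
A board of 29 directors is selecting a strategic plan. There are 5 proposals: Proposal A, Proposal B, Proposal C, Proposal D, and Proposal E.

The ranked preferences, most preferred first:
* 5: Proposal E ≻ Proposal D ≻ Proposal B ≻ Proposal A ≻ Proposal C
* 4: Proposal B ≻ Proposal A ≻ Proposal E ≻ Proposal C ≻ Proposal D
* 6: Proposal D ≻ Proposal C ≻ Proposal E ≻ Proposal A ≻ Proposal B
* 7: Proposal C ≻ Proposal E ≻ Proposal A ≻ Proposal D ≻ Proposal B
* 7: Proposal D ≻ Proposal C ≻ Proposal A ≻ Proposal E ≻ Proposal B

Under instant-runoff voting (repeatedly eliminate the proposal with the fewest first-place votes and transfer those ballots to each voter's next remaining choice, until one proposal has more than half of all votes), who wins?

Round 1: Proposal A 0, Proposal B 4, Proposal C 7, Proposal D 13, Proposal E 5. Proposal A eliminated.
Round 2: Proposal B 4, Proposal C 7, Proposal D 13, Proposal E 5. Proposal B eliminated.
Round 3: Proposal C 7, Proposal D 13, Proposal E 9. Proposal C eliminated.
Round 4: Proposal D 13, Proposal E 16. Proposal E has a majority (≥15).

Proposal E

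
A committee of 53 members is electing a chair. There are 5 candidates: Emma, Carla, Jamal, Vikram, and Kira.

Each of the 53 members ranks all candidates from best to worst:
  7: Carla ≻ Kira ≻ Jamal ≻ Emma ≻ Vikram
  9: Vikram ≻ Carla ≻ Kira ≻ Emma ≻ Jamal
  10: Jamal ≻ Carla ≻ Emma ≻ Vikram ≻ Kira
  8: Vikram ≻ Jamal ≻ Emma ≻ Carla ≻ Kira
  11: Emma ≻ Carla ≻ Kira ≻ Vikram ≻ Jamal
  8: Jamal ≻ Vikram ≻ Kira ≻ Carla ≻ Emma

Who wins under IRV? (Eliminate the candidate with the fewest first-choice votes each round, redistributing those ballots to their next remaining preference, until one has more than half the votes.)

Vikram

Round 1: Emma 11, Carla 7, Jamal 18, Vikram 17, Kira 0. Kira eliminated.
Round 2: Emma 11, Carla 7, Jamal 18, Vikram 17. Carla eliminated.
Round 3: Emma 11, Jamal 25, Vikram 17. Emma eliminated.
Round 4: Jamal 25, Vikram 28. Vikram has a majority (≥27).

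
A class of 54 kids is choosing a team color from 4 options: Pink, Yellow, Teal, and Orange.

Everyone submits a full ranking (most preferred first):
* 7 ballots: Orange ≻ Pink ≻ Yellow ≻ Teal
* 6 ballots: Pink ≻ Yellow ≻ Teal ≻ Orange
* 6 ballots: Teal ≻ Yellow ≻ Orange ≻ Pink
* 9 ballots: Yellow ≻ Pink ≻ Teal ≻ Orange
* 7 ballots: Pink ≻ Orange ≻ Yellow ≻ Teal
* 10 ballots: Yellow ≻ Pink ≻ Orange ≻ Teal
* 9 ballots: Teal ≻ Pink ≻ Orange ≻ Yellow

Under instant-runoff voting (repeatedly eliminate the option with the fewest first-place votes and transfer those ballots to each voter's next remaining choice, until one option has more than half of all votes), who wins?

Round 1: Pink 13, Yellow 19, Teal 15, Orange 7. Orange eliminated.
Round 2: Pink 20, Yellow 19, Teal 15. Teal eliminated.
Round 3: Pink 29, Yellow 25. Pink has a majority (≥28).

Pink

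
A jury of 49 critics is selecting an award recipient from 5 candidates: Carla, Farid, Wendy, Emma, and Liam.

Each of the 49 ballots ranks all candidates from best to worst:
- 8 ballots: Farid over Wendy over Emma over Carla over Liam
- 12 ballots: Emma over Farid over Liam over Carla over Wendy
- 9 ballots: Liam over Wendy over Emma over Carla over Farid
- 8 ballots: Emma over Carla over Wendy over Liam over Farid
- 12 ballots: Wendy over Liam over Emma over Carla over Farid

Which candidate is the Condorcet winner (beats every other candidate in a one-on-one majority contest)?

Wendy vs Carla: 29–20
Wendy vs Farid: 29–20
Wendy vs Emma: 29–20
Wendy vs Liam: 28–21
Wendy beats every other candidate.

Wendy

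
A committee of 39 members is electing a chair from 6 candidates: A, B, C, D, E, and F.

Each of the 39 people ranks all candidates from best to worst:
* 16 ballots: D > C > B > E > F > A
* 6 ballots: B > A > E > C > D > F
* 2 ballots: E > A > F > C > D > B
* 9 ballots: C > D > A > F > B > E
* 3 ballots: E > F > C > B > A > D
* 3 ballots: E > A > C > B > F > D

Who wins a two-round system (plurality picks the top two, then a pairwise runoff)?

Round 1 first-place votes: A 0, B 6, C 9, D 16, E 8, F 0. D and C advance.
Runoff: D is ranked above C on 16 ballots, C above D on 23.

C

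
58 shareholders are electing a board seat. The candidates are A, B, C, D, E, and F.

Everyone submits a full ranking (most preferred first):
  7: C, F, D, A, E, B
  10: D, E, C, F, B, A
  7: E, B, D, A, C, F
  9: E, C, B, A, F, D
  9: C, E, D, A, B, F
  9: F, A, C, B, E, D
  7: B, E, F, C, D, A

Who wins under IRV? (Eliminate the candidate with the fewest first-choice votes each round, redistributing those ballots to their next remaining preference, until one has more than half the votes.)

E

Round 1: A 0, B 7, C 16, D 10, E 16, F 9. A eliminated.
Round 2: B 7, C 16, D 10, E 16, F 9. B eliminated.
Round 3: C 16, D 10, E 23, F 9. F eliminated.
Round 4: C 25, D 10, E 23. D eliminated.
Round 5: C 25, E 33. E has a majority (≥30).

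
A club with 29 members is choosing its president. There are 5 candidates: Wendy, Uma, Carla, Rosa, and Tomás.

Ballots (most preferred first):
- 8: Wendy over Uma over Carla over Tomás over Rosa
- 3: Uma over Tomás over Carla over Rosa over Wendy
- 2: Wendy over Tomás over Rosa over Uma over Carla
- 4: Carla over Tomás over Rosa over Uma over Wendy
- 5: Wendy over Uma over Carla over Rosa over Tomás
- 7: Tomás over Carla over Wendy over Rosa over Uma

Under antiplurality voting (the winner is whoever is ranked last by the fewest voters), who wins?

Carla

Last-place votes: Wendy 7, Uma 7, Carla 2, Rosa 8, Tomás 5.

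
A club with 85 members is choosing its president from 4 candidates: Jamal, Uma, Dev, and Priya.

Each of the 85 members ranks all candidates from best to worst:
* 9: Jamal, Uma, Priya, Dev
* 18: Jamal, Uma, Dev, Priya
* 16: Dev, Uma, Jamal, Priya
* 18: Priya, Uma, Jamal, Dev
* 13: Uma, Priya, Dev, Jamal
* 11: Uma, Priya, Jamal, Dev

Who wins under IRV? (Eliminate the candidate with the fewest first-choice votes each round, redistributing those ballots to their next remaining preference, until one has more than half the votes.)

Round 1: Jamal 27, Uma 24, Dev 16, Priya 18. Dev eliminated.
Round 2: Jamal 27, Uma 40, Priya 18. Priya eliminated.
Round 3: Jamal 27, Uma 58. Uma has a majority (≥43).

Uma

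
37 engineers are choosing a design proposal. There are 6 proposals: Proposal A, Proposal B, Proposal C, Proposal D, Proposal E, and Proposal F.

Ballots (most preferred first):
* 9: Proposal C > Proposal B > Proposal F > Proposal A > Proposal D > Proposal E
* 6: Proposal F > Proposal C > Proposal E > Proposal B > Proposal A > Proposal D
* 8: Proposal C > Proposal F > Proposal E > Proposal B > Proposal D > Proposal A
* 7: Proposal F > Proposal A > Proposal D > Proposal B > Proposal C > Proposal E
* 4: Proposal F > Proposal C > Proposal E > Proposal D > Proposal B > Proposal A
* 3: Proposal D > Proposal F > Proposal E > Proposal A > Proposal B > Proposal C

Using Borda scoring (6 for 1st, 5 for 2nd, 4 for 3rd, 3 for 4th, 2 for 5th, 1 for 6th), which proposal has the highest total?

Proposal F

Proposal A: 9×3 + 6×2 + 8×1 + 7×5 + 4×1 + 3×3 = 95
Proposal B: 9×5 + 6×3 + 8×3 + 7×3 + 4×2 + 3×2 = 122
Proposal C: 9×6 + 6×5 + 8×6 + 7×2 + 4×5 + 3×1 = 169
Proposal D: 9×2 + 6×1 + 8×2 + 7×4 + 4×3 + 3×6 = 98
Proposal E: 9×1 + 6×4 + 8×4 + 7×1 + 4×4 + 3×4 = 100
Proposal F: 9×4 + 6×6 + 8×5 + 7×6 + 4×6 + 3×5 = 193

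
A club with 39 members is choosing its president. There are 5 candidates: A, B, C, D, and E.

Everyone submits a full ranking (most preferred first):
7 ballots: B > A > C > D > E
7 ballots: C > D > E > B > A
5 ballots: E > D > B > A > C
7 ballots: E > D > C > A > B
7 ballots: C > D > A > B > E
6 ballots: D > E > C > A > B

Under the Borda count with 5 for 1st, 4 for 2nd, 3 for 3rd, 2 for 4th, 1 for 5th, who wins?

A: 7×4 + 7×1 + 5×2 + 7×2 + 7×3 + 6×2 = 92
B: 7×5 + 7×2 + 5×3 + 7×1 + 7×2 + 6×1 = 91
C: 7×3 + 7×5 + 5×1 + 7×3 + 7×5 + 6×3 = 135
D: 7×2 + 7×4 + 5×4 + 7×4 + 7×4 + 6×5 = 148
E: 7×1 + 7×3 + 5×5 + 7×5 + 7×1 + 6×4 = 119

D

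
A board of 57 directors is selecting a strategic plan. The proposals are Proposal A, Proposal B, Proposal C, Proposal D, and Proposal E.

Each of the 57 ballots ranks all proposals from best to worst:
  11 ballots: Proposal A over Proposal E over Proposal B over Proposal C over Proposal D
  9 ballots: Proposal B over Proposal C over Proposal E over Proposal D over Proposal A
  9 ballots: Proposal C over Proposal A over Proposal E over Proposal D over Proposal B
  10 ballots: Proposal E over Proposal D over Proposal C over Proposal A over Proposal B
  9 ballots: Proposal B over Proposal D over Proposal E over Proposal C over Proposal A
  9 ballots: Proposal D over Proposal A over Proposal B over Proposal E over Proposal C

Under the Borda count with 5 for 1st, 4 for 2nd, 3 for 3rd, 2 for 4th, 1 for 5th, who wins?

Proposal A: 11×5 + 9×1 + 9×4 + 10×2 + 9×1 + 9×4 = 165
Proposal B: 11×3 + 9×5 + 9×1 + 10×1 + 9×5 + 9×3 = 169
Proposal C: 11×2 + 9×4 + 9×5 + 10×3 + 9×2 + 9×1 = 160
Proposal D: 11×1 + 9×2 + 9×2 + 10×4 + 9×4 + 9×5 = 168
Proposal E: 11×4 + 9×3 + 9×3 + 10×5 + 9×3 + 9×2 = 193

Proposal E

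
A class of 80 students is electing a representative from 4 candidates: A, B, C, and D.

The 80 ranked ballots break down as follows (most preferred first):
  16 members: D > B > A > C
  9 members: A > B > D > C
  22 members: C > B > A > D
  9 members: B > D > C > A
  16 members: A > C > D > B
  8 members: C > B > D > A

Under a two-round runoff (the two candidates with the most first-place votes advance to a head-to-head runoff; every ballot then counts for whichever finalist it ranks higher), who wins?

A

Round 1 first-place votes: A 25, B 9, C 30, D 16. C and A advance.
Runoff: C is ranked above A on 39 ballots, A above C on 41.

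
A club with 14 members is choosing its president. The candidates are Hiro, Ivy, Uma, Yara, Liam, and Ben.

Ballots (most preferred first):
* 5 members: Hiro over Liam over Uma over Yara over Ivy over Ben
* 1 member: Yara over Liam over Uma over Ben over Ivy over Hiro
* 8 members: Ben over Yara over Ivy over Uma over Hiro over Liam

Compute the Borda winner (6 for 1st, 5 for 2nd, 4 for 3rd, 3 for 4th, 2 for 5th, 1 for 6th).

Yara

Hiro: 5×6 + 1×1 + 8×2 = 47
Ivy: 5×2 + 1×2 + 8×4 = 44
Uma: 5×4 + 1×4 + 8×3 = 48
Yara: 5×3 + 1×6 + 8×5 = 61
Liam: 5×5 + 1×5 + 8×1 = 38
Ben: 5×1 + 1×3 + 8×6 = 56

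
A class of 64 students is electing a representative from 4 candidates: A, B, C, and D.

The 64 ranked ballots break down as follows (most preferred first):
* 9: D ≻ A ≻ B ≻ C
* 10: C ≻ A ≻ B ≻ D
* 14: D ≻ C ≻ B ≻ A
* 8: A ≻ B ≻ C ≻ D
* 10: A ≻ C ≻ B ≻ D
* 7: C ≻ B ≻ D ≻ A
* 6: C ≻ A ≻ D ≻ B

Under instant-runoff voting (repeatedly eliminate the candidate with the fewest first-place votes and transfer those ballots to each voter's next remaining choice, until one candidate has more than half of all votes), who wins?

C

Round 1: A 18, B 0, C 23, D 23. B eliminated.
Round 2: A 18, C 23, D 23. A eliminated.
Round 3: C 41, D 23. C has a majority (≥33).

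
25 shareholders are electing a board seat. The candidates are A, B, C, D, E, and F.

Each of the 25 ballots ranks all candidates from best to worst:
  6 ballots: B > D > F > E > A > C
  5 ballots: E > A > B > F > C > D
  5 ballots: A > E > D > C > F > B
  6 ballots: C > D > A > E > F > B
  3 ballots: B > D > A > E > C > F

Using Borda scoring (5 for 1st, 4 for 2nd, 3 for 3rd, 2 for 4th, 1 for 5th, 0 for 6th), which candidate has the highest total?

A: 6×1 + 5×4 + 5×5 + 6×3 + 3×3 = 78
B: 6×5 + 5×3 + 5×0 + 6×0 + 3×5 = 60
C: 6×0 + 5×1 + 5×2 + 6×5 + 3×1 = 48
D: 6×4 + 5×0 + 5×3 + 6×4 + 3×4 = 75
E: 6×2 + 5×5 + 5×4 + 6×2 + 3×2 = 75
F: 6×3 + 5×2 + 5×1 + 6×1 + 3×0 = 39

A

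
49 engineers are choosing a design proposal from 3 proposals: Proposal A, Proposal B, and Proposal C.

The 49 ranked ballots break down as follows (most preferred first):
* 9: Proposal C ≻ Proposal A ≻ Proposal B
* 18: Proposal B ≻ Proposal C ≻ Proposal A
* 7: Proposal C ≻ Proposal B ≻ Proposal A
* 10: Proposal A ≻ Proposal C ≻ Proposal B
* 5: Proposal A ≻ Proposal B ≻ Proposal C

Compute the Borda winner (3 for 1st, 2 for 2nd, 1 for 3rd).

Proposal A: 9×2 + 18×1 + 7×1 + 10×3 + 5×3 = 88
Proposal B: 9×1 + 18×3 + 7×2 + 10×1 + 5×2 = 97
Proposal C: 9×3 + 18×2 + 7×3 + 10×2 + 5×1 = 109

Proposal C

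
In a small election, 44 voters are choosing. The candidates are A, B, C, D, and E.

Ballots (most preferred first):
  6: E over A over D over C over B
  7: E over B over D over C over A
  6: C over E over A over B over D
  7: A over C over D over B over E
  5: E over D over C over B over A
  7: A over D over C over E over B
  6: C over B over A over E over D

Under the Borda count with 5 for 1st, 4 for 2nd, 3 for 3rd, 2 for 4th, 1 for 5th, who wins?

C

A: 6×4 + 7×1 + 6×3 + 7×5 + 5×1 + 7×5 + 6×3 = 142
B: 6×1 + 7×4 + 6×2 + 7×2 + 5×2 + 7×1 + 6×4 = 101
C: 6×2 + 7×2 + 6×5 + 7×4 + 5×3 + 7×3 + 6×5 = 150
D: 6×3 + 7×3 + 6×1 + 7×3 + 5×4 + 7×4 + 6×1 = 120
E: 6×5 + 7×5 + 6×4 + 7×1 + 5×5 + 7×2 + 6×2 = 147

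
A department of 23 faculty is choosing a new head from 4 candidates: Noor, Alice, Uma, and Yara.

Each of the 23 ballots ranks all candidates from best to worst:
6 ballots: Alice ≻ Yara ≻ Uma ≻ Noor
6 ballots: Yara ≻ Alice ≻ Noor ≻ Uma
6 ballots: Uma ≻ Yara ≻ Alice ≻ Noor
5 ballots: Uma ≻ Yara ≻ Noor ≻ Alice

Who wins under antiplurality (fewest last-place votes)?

Last-place votes: Noor 12, Alice 5, Uma 6, Yara 0.

Yara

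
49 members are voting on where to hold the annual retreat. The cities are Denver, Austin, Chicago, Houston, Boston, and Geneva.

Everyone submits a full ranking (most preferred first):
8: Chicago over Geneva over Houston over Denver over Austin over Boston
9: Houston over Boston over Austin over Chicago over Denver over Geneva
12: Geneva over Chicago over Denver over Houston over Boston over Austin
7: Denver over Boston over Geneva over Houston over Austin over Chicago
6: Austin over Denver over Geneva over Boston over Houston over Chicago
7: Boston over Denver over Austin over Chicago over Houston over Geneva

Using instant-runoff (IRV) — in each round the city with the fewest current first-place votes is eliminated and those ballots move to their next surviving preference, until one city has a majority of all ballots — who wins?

Round 1: Denver 7, Austin 6, Chicago 8, Houston 9, Boston 7, Geneva 12. Austin eliminated.
Round 2: Denver 13, Chicago 8, Houston 9, Boston 7, Geneva 12. Boston eliminated.
Round 3: Denver 20, Chicago 8, Houston 9, Geneva 12. Chicago eliminated.
Round 4: Denver 20, Houston 9, Geneva 20. Houston eliminated.
Round 5: Denver 29, Geneva 20. Denver has a majority (≥25).

Denver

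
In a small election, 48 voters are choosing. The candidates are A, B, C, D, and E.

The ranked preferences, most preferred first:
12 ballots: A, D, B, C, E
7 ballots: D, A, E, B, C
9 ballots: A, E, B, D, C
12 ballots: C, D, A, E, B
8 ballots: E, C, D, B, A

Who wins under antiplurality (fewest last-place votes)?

D

Last-place votes: A 8, B 12, C 16, D 0, E 12.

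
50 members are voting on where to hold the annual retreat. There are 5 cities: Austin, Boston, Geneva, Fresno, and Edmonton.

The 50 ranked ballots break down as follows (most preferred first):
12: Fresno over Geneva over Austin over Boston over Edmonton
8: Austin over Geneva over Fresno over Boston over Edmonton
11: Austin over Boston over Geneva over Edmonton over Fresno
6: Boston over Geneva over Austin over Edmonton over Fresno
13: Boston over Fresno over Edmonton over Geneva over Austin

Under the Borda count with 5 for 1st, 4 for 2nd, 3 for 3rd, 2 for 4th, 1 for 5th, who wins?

Boston

Austin: 12×3 + 8×5 + 11×5 + 6×3 + 13×1 = 162
Boston: 12×2 + 8×2 + 11×4 + 6×5 + 13×5 = 179
Geneva: 12×4 + 8×4 + 11×3 + 6×4 + 13×2 = 163
Fresno: 12×5 + 8×3 + 11×1 + 6×1 + 13×4 = 153
Edmonton: 12×1 + 8×1 + 11×2 + 6×2 + 13×3 = 93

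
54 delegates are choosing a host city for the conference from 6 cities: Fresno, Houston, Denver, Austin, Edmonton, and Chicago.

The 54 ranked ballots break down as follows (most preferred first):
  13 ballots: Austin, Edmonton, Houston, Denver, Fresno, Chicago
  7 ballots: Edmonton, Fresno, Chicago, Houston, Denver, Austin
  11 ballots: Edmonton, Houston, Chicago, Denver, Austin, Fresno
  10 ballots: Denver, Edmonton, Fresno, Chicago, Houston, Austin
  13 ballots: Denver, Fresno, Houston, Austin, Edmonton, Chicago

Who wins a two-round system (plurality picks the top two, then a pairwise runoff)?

Round 1 first-place votes: Fresno 0, Houston 0, Denver 23, Austin 13, Edmonton 18, Chicago 0. Denver and Edmonton advance.
Runoff: Denver is ranked above Edmonton on 23 ballots, Edmonton above Denver on 31.

Edmonton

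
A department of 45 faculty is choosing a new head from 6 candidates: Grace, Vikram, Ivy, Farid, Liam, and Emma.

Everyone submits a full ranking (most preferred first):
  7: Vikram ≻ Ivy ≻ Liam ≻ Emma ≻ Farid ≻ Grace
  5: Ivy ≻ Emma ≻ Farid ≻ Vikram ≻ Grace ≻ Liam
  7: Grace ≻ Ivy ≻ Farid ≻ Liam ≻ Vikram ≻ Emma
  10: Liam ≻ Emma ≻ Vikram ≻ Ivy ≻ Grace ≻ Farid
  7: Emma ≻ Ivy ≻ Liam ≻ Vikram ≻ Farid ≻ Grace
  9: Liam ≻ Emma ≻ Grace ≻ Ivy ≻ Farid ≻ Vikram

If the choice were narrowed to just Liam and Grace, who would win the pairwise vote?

Liam is ranked above Grace on 33 ballots; Grace above Liam on 12.

Liam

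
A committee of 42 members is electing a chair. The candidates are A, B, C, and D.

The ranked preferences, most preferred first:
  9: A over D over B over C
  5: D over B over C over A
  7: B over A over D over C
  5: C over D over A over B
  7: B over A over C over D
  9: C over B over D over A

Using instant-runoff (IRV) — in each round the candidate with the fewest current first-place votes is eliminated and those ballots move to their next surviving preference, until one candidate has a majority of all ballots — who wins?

B

Round 1: A 9, B 14, C 14, D 5. D eliminated.
Round 2: A 9, B 19, C 14. A eliminated.
Round 3: B 28, C 14. B has a majority (≥22).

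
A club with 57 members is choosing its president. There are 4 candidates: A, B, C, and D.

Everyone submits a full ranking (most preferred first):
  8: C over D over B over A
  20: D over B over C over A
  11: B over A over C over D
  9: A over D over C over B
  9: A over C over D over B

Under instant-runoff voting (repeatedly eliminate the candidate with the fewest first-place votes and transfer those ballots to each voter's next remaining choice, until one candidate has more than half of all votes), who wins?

A

Round 1: A 18, B 11, C 8, D 20. C eliminated.
Round 2: A 18, B 11, D 28. B eliminated.
Round 3: A 29, D 28. A has a majority (≥29).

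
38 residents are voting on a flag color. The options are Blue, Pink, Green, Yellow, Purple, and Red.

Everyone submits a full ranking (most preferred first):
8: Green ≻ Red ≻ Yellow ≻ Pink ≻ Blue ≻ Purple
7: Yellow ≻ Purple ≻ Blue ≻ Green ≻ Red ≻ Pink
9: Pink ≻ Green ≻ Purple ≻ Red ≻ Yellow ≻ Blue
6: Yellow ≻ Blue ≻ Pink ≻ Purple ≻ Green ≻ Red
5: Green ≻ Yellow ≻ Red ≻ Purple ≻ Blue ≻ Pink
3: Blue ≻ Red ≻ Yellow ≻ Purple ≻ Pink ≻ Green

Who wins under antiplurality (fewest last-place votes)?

Yellow

Last-place votes: Blue 9, Pink 12, Green 3, Yellow 0, Purple 8, Red 6.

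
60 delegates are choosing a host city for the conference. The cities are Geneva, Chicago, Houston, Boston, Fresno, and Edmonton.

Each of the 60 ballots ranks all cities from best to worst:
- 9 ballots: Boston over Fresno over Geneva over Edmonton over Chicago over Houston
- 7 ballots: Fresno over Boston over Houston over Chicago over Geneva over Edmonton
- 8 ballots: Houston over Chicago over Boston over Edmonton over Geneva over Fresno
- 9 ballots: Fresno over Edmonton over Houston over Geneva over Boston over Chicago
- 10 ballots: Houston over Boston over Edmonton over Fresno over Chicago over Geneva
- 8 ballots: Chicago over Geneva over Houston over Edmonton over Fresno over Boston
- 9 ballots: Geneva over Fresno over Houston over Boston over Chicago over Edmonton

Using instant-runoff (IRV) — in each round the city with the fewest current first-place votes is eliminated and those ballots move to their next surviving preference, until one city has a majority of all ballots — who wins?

Round 1: Geneva 9, Chicago 8, Houston 18, Boston 9, Fresno 16, Edmonton 0. Edmonton eliminated.
Round 2: Geneva 9, Chicago 8, Houston 18, Boston 9, Fresno 16. Chicago eliminated.
Round 3: Geneva 17, Houston 18, Boston 9, Fresno 16. Boston eliminated.
Round 4: Geneva 17, Houston 18, Fresno 25. Geneva eliminated.
Round 5: Houston 26, Fresno 34. Fresno has a majority (≥31).

Fresno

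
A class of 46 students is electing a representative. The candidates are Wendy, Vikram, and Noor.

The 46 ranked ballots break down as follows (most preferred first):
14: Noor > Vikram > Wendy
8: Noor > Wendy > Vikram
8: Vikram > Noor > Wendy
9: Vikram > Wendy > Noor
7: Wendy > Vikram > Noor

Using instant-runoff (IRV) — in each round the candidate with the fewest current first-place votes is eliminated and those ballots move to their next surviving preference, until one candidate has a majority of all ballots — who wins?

Vikram

Round 1: Wendy 7, Vikram 17, Noor 22. Wendy eliminated.
Round 2: Vikram 24, Noor 22. Vikram has a majority (≥24).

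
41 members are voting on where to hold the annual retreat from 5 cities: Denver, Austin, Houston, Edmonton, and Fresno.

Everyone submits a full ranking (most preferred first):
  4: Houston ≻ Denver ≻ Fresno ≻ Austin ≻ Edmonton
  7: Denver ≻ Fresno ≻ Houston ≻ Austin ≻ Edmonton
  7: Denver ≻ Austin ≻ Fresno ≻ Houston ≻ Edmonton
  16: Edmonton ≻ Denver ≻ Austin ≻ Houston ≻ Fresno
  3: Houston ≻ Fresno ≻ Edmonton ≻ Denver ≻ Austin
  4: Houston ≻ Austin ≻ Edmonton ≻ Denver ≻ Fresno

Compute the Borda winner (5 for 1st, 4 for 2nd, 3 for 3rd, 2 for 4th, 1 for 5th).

Denver: 4×4 + 7×5 + 7×5 + 16×4 + 3×2 + 4×2 = 164
Austin: 4×2 + 7×2 + 7×4 + 16×3 + 3×1 + 4×4 = 117
Houston: 4×5 + 7×3 + 7×2 + 16×2 + 3×5 + 4×5 = 122
Edmonton: 4×1 + 7×1 + 7×1 + 16×5 + 3×3 + 4×3 = 119
Fresno: 4×3 + 7×4 + 7×3 + 16×1 + 3×4 + 4×1 = 93

Denver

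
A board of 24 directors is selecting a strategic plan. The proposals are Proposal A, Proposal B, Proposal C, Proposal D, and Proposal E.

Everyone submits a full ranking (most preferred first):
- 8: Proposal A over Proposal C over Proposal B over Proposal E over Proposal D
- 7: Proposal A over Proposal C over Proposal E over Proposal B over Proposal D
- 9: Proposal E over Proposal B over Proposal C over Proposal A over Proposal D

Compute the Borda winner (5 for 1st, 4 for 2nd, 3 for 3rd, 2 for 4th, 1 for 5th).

Proposal A: 8×5 + 7×5 + 9×2 = 93
Proposal B: 8×3 + 7×2 + 9×4 = 74
Proposal C: 8×4 + 7×4 + 9×3 = 87
Proposal D: 8×1 + 7×1 + 9×1 = 24
Proposal E: 8×2 + 7×3 + 9×5 = 82

Proposal A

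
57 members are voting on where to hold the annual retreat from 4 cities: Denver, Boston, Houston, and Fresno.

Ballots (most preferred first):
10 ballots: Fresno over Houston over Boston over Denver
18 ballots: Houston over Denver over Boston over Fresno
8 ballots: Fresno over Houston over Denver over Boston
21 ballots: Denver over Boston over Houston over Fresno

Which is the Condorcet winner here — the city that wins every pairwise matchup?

Houston

Houston vs Denver: 36–21
Houston vs Boston: 36–21
Houston vs Fresno: 39–18
Houston beats every other city.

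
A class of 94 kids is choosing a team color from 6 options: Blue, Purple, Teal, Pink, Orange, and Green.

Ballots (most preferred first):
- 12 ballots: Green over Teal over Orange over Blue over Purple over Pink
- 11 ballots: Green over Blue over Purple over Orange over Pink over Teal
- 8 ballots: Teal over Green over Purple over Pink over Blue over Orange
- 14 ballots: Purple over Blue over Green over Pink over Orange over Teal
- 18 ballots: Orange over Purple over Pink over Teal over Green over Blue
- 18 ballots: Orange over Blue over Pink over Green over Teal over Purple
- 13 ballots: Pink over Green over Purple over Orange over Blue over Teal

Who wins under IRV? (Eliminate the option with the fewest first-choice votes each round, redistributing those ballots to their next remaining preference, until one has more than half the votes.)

Round 1: Blue 0, Purple 14, Teal 8, Pink 13, Orange 36, Green 23. Blue eliminated.
Round 2: Purple 14, Teal 8, Pink 13, Orange 36, Green 23. Teal eliminated.
Round 3: Purple 14, Pink 13, Orange 36, Green 31. Pink eliminated.
Round 4: Purple 14, Orange 36, Green 44. Purple eliminated.
Round 5: Orange 36, Green 58. Green has a majority (≥48).

Green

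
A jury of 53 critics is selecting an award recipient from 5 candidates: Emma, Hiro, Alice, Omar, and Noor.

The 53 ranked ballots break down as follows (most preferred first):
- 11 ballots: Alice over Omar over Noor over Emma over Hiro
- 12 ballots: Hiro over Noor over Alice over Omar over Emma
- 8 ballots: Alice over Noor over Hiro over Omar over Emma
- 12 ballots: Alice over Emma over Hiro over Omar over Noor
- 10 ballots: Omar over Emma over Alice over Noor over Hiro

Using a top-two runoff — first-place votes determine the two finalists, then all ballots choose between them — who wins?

Round 1 first-place votes: Emma 0, Hiro 12, Alice 31, Omar 10, Noor 0. Alice and Hiro advance.
Runoff: Alice is ranked above Hiro on 41 ballots, Hiro above Alice on 12.

Alice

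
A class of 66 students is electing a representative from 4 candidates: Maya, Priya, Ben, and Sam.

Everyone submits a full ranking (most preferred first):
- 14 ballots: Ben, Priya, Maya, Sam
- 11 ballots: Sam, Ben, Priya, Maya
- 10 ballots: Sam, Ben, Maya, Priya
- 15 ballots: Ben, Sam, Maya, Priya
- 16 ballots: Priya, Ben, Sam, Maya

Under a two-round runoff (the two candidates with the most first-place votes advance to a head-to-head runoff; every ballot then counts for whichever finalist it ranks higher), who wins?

Ben

Round 1 first-place votes: Maya 0, Priya 16, Ben 29, Sam 21. Ben and Sam advance.
Runoff: Ben is ranked above Sam on 45 ballots, Sam above Ben on 21.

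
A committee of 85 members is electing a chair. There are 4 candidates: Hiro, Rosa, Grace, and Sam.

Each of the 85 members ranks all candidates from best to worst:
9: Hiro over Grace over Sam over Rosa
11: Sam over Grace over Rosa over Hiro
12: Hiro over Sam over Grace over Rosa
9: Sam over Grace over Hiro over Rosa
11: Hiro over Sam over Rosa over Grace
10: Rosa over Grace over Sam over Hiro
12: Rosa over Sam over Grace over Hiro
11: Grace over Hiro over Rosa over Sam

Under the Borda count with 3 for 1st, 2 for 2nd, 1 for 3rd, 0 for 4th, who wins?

Hiro: 9×3 + 11×0 + 12×3 + 9×1 + 11×3 + 10×0 + 12×0 + 11×2 = 127
Rosa: 9×0 + 11×1 + 12×0 + 9×0 + 11×1 + 10×3 + 12×3 + 11×1 = 99
Grace: 9×2 + 11×2 + 12×1 + 9×2 + 11×0 + 10×2 + 12×1 + 11×3 = 135
Sam: 9×1 + 11×3 + 12×2 + 9×3 + 11×2 + 10×1 + 12×2 + 11×0 = 149

Sam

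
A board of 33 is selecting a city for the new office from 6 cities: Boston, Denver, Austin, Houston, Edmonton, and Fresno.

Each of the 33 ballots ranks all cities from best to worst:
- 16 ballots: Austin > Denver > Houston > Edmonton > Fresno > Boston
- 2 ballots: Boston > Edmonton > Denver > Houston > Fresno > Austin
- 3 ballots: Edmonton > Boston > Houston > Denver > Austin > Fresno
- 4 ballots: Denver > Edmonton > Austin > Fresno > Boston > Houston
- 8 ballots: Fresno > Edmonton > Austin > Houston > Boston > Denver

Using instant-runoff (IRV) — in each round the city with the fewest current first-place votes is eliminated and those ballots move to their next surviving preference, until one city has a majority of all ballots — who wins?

Edmonton

Round 1: Boston 2, Denver 4, Austin 16, Houston 0, Edmonton 3, Fresno 8. Houston eliminated.
Round 2: Boston 2, Denver 4, Austin 16, Edmonton 3, Fresno 8. Boston eliminated.
Round 3: Denver 4, Austin 16, Edmonton 5, Fresno 8. Denver eliminated.
Round 4: Austin 16, Edmonton 9, Fresno 8. Fresno eliminated.
Round 5: Austin 16, Edmonton 17. Edmonton has a majority (≥17).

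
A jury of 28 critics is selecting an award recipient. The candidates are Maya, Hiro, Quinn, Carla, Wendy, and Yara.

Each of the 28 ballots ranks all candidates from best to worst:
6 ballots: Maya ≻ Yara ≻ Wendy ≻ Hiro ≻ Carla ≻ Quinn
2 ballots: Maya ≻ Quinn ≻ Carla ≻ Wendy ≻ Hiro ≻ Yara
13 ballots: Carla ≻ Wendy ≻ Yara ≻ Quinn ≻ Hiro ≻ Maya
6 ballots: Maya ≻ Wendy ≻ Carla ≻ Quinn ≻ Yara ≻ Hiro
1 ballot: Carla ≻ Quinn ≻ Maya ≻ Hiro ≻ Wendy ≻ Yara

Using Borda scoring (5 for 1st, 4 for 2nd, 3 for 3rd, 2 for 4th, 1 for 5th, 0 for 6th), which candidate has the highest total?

Maya: 6×5 + 2×5 + 13×0 + 6×5 + 1×3 = 73
Hiro: 6×2 + 2×1 + 13×1 + 6×0 + 1×2 = 29
Quinn: 6×0 + 2×4 + 13×2 + 6×2 + 1×4 = 50
Carla: 6×1 + 2×3 + 13×5 + 6×3 + 1×5 = 100
Wendy: 6×3 + 2×2 + 13×4 + 6×4 + 1×1 = 99
Yara: 6×4 + 2×0 + 13×3 + 6×1 + 1×0 = 69

Carla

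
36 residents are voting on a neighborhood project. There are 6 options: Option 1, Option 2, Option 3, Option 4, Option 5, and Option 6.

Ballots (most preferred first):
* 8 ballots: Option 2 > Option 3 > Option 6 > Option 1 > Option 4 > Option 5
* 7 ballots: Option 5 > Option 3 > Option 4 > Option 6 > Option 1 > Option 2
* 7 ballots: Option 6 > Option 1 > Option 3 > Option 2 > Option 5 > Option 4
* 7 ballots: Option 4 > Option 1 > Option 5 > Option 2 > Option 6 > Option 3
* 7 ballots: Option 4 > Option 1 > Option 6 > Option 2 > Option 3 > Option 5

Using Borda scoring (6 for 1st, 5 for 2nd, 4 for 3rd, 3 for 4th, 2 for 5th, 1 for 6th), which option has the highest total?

Option 1: 8×3 + 7×2 + 7×5 + 7×5 + 7×5 = 143
Option 2: 8×6 + 7×1 + 7×3 + 7×3 + 7×3 = 118
Option 3: 8×5 + 7×5 + 7×4 + 7×1 + 7×2 = 124
Option 4: 8×2 + 7×4 + 7×1 + 7×6 + 7×6 = 135
Option 5: 8×1 + 7×6 + 7×2 + 7×4 + 7×1 = 99
Option 6: 8×4 + 7×3 + 7×6 + 7×2 + 7×4 = 137

Option 1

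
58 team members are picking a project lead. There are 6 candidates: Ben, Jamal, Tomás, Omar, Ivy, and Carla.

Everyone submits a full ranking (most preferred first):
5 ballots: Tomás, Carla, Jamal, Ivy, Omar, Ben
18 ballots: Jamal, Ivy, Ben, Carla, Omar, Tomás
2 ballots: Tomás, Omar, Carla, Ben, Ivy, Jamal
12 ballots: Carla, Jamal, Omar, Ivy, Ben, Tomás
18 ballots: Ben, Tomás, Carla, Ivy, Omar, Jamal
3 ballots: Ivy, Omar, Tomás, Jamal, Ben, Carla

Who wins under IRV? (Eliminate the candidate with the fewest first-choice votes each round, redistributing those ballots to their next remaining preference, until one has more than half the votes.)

Carla

Round 1: Ben 18, Jamal 18, Tomás 7, Omar 0, Ivy 3, Carla 12. Omar eliminated.
Round 2: Ben 18, Jamal 18, Tomás 7, Ivy 3, Carla 12. Ivy eliminated.
Round 3: Ben 18, Jamal 18, Tomás 10, Carla 12. Tomás eliminated.
Round 4: Ben 18, Jamal 21, Carla 19. Ben eliminated.
Round 5: Jamal 21, Carla 37. Carla has a majority (≥30).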